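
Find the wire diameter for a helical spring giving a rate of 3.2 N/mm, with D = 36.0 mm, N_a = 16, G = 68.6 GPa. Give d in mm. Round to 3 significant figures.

d = (8D³N_a·k / G)^(1/4) = (8·36.0³·16·3.2 / (68.6×10³))^0.25
  = (278.58)^0.25 = 4.0854 mm

4.09 mm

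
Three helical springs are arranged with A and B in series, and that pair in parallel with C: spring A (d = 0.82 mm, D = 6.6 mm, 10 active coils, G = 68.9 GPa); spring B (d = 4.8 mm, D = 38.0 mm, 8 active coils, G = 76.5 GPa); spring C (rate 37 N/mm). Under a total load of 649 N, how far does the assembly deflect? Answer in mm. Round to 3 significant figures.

17.0 mm

k_A = Gd⁴/(8D³N_a) = (68.9×10³)(0.82⁴)/(8·6.6³·10) = 1.3544 N/mm
k_B = Gd⁴/(8D³N_a) = (76.5×10³)(4.8⁴)/(8·38.0³·8) = 11.564 N/mm
Springs A,B series: k_AB = 1/(1/1.3544+1/11.564) = 1.2124 N/mm; parallel with C: k_eq = 1.2124+37 = 38.212 N/mm
δ = F/k_eq = 649/38.212 = 16.984 mm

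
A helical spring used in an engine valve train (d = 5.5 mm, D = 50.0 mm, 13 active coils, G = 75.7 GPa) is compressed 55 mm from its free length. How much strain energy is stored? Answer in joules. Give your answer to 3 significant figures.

8.06 J

k = Gd⁴/(8D³N_a) = (75.7×10³)(5.5⁴)/(8·50.0³·13) = 5.3285 N/mm
U = ½kδ² = 0.5 × 5.3285 × 55² = 8059.3 N·mm = 8.0593 J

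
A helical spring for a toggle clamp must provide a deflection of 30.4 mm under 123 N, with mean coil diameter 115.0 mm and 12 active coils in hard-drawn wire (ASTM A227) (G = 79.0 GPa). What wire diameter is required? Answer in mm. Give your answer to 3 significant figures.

Required rate k = F/δ = 123/30.4 = 4.0461 N/mm
d = (8D³N_a·k / G)^(1/4) = (8·115.0³·12·4.0461 / (79.0×10³))^0.25
  = (7477.7)^0.25 = 9.2991 mm

9.30 mm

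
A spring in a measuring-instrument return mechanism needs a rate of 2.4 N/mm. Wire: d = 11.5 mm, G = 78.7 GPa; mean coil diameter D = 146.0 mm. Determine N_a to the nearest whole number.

N_a = Gd⁴/(8D³k) = (78.7×10³ × 11.5⁴)/(8 × 146.0³ × 2.4)
    = 1.37647e+09 / 5.9753e+07 = 23.04 → 23 coils

23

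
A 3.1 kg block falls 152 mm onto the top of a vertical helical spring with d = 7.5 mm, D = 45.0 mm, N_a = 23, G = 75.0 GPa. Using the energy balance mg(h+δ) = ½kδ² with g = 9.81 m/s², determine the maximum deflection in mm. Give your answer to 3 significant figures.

27.8 mm

k = Gd⁴/(8D³N_a) = (75.0×10³)(7.5⁴)/(8·45.0³·23) = 14.153 N/mm
W = mg = 3.1 × 9.81 = 30.411 N
½kδ² − Wδ − Wh = 0 → δ = (W + √(W² + 2kWh))/k
δ = (30.411 + √(924.83 + 130844))/14.153 = (30.411 + 363)/14.153 = 27.797 mm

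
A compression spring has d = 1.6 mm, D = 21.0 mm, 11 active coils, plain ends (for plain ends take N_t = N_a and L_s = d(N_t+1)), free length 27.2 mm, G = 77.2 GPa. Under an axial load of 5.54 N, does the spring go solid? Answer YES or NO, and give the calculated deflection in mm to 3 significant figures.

k = Gd⁴/(8D³N_a) = (77.2×10³)(1.6⁴)/(8·21.0³·11) = 0.62081 N/mm
N_t = 11; L_s = 1.6·12 = 19.2 mm; δ_solid = L₀ − L_s = 27.2 − 19.2 = 8 mm
δ = F/k = 5.54/0.62081 = 8.9239 mm
δ ≥ δ_solid → spring goes solid

YES, δ = 8.92 mm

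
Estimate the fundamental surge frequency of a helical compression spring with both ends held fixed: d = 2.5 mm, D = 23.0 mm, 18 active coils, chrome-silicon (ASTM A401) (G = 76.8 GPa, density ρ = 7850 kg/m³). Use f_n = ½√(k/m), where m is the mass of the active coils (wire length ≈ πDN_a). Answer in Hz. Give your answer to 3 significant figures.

k = Gd⁴/(8D³N_a) = (76.8×10³)(2.5⁴)/(8·23.0³·18) = 1.7123 N/mm = 1712.3 N/m
Wire length L = πDN_a = π·23.0·18 = 1300.6 mm
m = ρ·(πd²/4)·L = 7850 × 4.9087×10⁻⁶ m² × 1.3006 m = 0.050118 kg
f_n = ½√(k/m) = 0.5·√(1712.3/0.050118) = 0.5·√(34165) = 92.419 Hz

92.4 Hz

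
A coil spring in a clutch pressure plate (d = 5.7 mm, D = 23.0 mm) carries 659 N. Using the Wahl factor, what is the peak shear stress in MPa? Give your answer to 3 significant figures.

292 MPa

Spring index C = D/d = 23.0/5.7 = 4.0351
K_W = (4C−1)/(4C−4) + 0.615/C = 15.140/12.140 + 0.1524 = 1.3995
τ₀ = 8FD/(πd³) = 8·659·23.0/(π·5.7³) = 121256/581.8 = 208.41 MPa
τ_max = K·τ₀ = 1.3995 × 208.41 = 291.68 MPa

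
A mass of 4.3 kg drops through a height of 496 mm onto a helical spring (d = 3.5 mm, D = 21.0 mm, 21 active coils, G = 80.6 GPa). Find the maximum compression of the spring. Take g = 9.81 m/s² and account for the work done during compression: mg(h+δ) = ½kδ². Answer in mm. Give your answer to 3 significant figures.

k = Gd⁴/(8D³N_a) = (80.6×10³)(3.5⁴)/(8·21.0³·21) = 7.7739 N/mm
W = mg = 4.3 × 9.81 = 42.183 N
½kδ² − Wδ − Wh = 0 → δ = (W + √(W² + 2kWh))/k
δ = (42.183 + √(1779.4 + 325304))/7.7739 = (42.183 + 571.91)/7.7739 = 78.994 mm

79.0 mm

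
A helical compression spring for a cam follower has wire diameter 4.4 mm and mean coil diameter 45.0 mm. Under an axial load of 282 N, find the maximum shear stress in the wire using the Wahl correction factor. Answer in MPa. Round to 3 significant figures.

Spring index C = D/d = 45.0/4.4 = 10.2273
K_W = (4C−1)/(4C−4) + 0.615/C = 39.909/36.909 + 0.0601 = 1.1414
τ₀ = 8FD/(πd³) = 8·282·45.0/(π·4.4³) = 101520/267.61 = 379.35 MPa
τ_max = K·τ₀ = 1.1414 × 379.35 = 433 MPa

433 MPa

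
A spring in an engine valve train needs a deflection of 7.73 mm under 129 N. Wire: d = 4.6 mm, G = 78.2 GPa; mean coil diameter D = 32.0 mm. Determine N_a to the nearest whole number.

Required rate k = F/δ = 129/7.73 = 16.688 N/mm
N_a = Gd⁴/(8D³k) = (78.2×10³ × 4.6⁴)/(8 × 32.0³ × 16.688)
    = 3.50137e+07 / 4.37472e+06 = 8.004 → 8 coils

8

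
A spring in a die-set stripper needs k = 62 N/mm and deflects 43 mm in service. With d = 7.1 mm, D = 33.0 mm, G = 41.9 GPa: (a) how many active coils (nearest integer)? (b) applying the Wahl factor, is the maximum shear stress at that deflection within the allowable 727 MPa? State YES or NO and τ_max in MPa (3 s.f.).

N_a = Gd⁴/(8D³k) = (41.9×10³)(7.1⁴)/(8·33.0³·62) = 5.973 → N_a = 6
Actual rate k = Gd⁴/(8D³·6) = 61.725 N/mm
Working load F = kδ = 61.725·43 = 2654.2 N
C = 33.0/7.1 = 4.6479; K_W = (4C−1)/(4C−4)+0.615/C = 1.3379
τ_max = K_W·8FD/(πd³) = 1.3379·623.18 = 833.76 MPa
τ_max > 727 MPa → exceeds allowable

(a) 6 coils; (b) NO, τ_max = 834 MPa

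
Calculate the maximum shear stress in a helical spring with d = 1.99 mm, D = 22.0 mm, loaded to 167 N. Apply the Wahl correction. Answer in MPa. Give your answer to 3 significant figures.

1340 MPa

Spring index C = D/d = 22.0/1.99 = 11.0553
K_W = (4C−1)/(4C−4) + 0.615/C = 43.221/40.221 + 0.0556 = 1.1302
τ₀ = 8FD/(πd³) = 8·167·22.0/(π·1.99³) = 29392/24.758 = 1187.2 MPa
τ_max = K·τ₀ = 1.1302 × 1187.2 = 1341.8 MPa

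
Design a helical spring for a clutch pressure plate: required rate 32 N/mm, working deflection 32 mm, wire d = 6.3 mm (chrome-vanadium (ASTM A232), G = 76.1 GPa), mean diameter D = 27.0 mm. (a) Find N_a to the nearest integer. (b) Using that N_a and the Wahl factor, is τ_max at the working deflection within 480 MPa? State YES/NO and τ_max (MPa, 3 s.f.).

N_a = Gd⁴/(8D³k) = (76.1×10³)(6.3⁴)/(8·27.0³·32) = 23.79 → N_a = 24
Actual rate k = Gd⁴/(8D³·24) = 31.722 N/mm
Working load F = kδ = 31.722·32 = 1015.1 N
C = 27.0/6.3 = 4.2857; K_W = (4C−1)/(4C−4)+0.615/C = 1.3718
τ_max = K_W·8FD/(πd³) = 1.3718·279.12 = 382.88 MPa
τ_max ≤ 480 MPa → acceptable

(a) 24 coils; (b) YES, τ_max = 383 MPa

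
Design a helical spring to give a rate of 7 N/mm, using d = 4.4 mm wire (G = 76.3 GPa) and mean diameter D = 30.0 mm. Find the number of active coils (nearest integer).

19

N_a = Gd⁴/(8D³k) = (76.3×10³ × 4.4⁴)/(8 × 30.0³ × 7)
    = 2.8598e+07 / 1.512e+06 = 18.91 → 19 coils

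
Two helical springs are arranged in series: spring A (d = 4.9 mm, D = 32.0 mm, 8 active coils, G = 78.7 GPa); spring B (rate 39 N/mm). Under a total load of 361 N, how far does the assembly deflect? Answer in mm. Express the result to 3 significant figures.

25.9 mm

k_A = Gd⁴/(8D³N_a) = (78.7×10³)(4.9⁴)/(8·32.0³·8) = 21.634 N/mm
Series: 1/k_eq = 1/21.634 + 1/39 = 0.071865; k_eq = 13.915 N/mm
δ = F/k_eq = 361/13.915 = 25.943 mm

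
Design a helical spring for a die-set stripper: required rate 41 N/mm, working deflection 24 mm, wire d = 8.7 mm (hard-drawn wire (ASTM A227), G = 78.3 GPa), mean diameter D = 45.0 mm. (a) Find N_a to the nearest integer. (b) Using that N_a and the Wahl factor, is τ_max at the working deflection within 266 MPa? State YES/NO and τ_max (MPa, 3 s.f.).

N_a = Gd⁴/(8D³k) = (78.3×10³)(8.7⁴)/(8·45.0³·41) = 15.01 → N_a = 15
Actual rate k = Gd⁴/(8D³·15) = 41.022 N/mm
Working load F = kδ = 41.022·24 = 984.54 N
C = 45.0/8.7 = 5.1724; K_W = (4C−1)/(4C−4)+0.615/C = 1.2987
τ_max = K_W·8FD/(πd³) = 1.2987·171.33 = 222.49 MPa
τ_max ≤ 266 MPa → acceptable

(a) 15 coils; (b) YES, τ_max = 222 MPa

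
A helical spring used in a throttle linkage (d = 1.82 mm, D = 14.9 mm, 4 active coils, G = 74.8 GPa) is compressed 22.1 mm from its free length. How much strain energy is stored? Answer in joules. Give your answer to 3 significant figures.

k = Gd⁴/(8D³N_a) = (74.8×10³)(1.82⁴)/(8·14.9³·4) = 7.7532 N/mm
U = ½kδ² = 0.5 × 7.7532 × 22.1² = 1893.4 N·mm = 1.8934 J

1.89 J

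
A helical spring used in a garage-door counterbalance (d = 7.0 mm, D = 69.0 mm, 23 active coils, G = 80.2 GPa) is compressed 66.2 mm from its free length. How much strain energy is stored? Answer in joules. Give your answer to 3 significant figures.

k = Gd⁴/(8D³N_a) = (80.2×10³)(7.0⁴)/(8·69.0³·23) = 3.1857 N/mm
U = ½kδ² = 0.5 × 3.1857 × 66.2² = 6980.5 N·mm = 6.9805 J

6.98 J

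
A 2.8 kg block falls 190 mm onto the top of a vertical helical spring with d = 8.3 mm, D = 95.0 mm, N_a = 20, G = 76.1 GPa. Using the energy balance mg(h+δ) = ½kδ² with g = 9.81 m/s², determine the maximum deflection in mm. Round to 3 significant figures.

74.3 mm

k = Gd⁴/(8D³N_a) = (76.1×10³)(8.3⁴)/(8·95.0³·20) = 2.6327 N/mm
W = mg = 2.8 × 9.81 = 27.468 N
½kδ² − Wδ − Wh = 0 → δ = (W + √(W² + 2kWh))/k
δ = (27.468 + √(754.49 + 27480))/2.6327 = (27.468 + 168.03)/2.6327 = 74.257 mm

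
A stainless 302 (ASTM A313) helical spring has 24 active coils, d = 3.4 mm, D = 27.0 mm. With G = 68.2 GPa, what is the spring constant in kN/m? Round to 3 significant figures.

2.41 kN/m

k = Gd⁴/(8D³N_a) = (68.2×10³ × 3.4⁴) / (8 × 27.0³ × 24)
  = 9.11381e+06 / 3.77914e+06 = 2.4116 N/mm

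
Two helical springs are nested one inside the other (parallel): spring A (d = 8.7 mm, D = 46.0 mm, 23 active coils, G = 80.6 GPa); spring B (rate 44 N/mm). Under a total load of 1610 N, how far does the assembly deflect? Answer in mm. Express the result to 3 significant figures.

23.1 mm

k_A = Gd⁴/(8D³N_a) = (80.6×10³)(8.7⁴)/(8·46.0³·23) = 25.782 N/mm
Parallel: k_eq = 25.782 + 44 = 69.782 N/mm
δ = F/k_eq = 1610/69.782 = 23.072 mm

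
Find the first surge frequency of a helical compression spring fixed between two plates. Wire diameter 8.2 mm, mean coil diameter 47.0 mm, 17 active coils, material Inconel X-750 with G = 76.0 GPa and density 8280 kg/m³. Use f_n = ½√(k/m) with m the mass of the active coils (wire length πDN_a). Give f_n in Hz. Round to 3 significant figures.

74.5 Hz

k = Gd⁴/(8D³N_a) = (76.0×10³)(8.2⁴)/(8·47.0³·17) = 24.335 N/mm = 24335 N/m
Wire length L = πDN_a = π·47.0·17 = 2510.1 mm
m = ρ·(πd²/4)·L = 8280 × 52.81×10⁻⁶ m² × 2.5101 m = 1.0976 kg
f_n = ½√(k/m) = 0.5·√(24335/1.0976) = 0.5·√(22171) = 74.45 Hz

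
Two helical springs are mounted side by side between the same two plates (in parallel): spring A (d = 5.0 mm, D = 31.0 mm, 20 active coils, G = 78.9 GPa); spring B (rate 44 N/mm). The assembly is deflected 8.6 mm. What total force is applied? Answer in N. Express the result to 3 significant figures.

k_A = Gd⁴/(8D³N_a) = (78.9×10³)(5.0⁴)/(8·31.0³·20) = 10.346 N/mm
Parallel: k_eq = 10.346 + 44 = 54.346 N/mm
F = k_eq·δ = 54.346·8.6 = 467.37 N

467 N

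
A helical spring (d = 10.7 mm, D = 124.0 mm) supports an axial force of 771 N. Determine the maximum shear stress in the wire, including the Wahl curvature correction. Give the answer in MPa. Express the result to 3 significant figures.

Spring index C = D/d = 124.0/10.7 = 11.5888
K_W = (4C−1)/(4C−4) + 0.615/C = 45.355/42.355 + 0.0531 = 1.1239
τ₀ = 8FD/(πd³) = 8·771·124.0/(π·10.7³) = 764832/3848.6 = 198.73 MPa
τ_max = K·τ₀ = 1.1239 × 198.73 = 223.35 MPa

223 MPa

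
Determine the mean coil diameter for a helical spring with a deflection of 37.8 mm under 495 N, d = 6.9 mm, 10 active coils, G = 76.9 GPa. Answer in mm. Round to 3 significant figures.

55.0 mm

Required rate k = F/δ = 495/37.8 = 13.095 N/mm
D = (Gd⁴/(8N_a·k))^(1/3) = (76.9×10³·6.9⁴/(8·10·13.095))^(1/3)
  = (166387)^(1/3) = 55.0013 mm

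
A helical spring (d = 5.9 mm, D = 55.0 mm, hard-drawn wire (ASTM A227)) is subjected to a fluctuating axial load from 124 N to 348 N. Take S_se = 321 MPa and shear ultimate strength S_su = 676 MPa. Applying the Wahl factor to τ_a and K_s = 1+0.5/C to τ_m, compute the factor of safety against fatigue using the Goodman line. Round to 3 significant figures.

1.90

C = D/d = 55.0/5.9 = 9.3220; K_W = (4C−1)/(4C−4)+0.615/C = 1.1561; K_s = 1+0.5/C = 1.0536
F_a = (F_max−F_min)/2 = 112 N; F_m = (F_max+F_min)/2 = 236 N
τ_a = K_W·8F_aD/(πd³) = 1.1561 × 76.377 = 88.3 MPa
τ_m = K_s·8F_mD/(πd³) = 1.0536 × 160.94 = 169.57 MPa
Goodman: 1/n_f = τ_a/S_se + τ_m/S_su = 88.3/321 + 169.57/676 = 0.27508 + 0.25084 = 0.52592
n_f = 1/0.52592 = 1.901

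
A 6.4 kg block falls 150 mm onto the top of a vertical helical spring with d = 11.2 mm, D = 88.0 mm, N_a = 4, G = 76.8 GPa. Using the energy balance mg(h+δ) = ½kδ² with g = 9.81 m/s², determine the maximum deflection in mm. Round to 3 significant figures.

k = Gd⁴/(8D³N_a) = (76.8×10³)(11.2⁴)/(8·88.0³·4) = 55.416 N/mm
W = mg = 6.4 × 9.81 = 62.784 N
½kδ² − Wδ − Wh = 0 → δ = (W + √(W² + 2kWh))/k
δ = (62.784 + √(3941.8 + 1.04377e+06))/55.416 = (62.784 + 1023.6)/55.416 = 19.604 mm

19.6 mm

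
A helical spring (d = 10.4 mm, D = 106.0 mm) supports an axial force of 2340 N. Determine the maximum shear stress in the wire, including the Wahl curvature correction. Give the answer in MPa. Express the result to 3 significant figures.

641 MPa

Spring index C = D/d = 106.0/10.4 = 10.1923
K_W = (4C−1)/(4C−4) + 0.615/C = 39.769/36.769 + 0.0603 = 1.1419
τ₀ = 8FD/(πd³) = 8·2340·106.0/(π·10.4³) = 1.98432e+06/3533.9 = 561.52 MPa
τ_max = K·τ₀ = 1.1419 × 561.52 = 641.21 MPa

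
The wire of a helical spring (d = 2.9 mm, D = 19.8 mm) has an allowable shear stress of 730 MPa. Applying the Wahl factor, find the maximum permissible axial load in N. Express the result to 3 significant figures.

C = D/d = 19.8/2.9 = 6.8276
K_W = (4C−1)/(4C−4) + 0.615/C = 26.310/23.310 + 0.0901 = 1.2188
τ_max = K·8FD/(πd³) → F_max = τ_allow·πd³/(8DK)
F_max = 730·π·2.9³/(8·19.8·1.2188) = 55933/193.05 = 289.73 N

290 N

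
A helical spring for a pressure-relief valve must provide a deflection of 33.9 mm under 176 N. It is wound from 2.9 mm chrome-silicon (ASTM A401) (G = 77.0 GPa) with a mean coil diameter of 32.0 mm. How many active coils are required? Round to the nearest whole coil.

Required rate k = F/δ = 176/33.9 = 5.1917 N/mm
N_a = Gd⁴/(8D³k) = (77.0×10³ × 2.9⁴)/(8 × 32.0³ × 5.1917)
    = 5.44606e+06 / 1.36098e+06 = 4.002 → 4 coils

4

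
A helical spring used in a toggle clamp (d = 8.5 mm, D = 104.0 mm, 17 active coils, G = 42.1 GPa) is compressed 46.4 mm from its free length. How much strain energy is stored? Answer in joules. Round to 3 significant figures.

k = Gd⁴/(8D³N_a) = (42.1×10³)(8.5⁴)/(8·104.0³·17) = 1.4365 N/mm
U = ½kδ² = 0.5 × 1.4365 × 46.4² = 1546.4 N·mm = 1.5464 J

1.55 J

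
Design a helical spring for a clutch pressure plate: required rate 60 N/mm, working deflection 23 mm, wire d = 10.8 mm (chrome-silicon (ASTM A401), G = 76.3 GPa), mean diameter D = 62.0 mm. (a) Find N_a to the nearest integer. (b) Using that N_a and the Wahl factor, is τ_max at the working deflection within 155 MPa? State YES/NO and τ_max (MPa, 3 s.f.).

N_a = Gd⁴/(8D³k) = (76.3×10³)(10.8⁴)/(8·62.0³·60) = 9.074 → N_a = 9
Actual rate k = Gd⁴/(8D³·9) = 60.494 N/mm
Working load F = kδ = 60.494·23 = 1391.4 N
C = 62.0/10.8 = 5.7407; K_W = (4C−1)/(4C−4)+0.615/C = 1.2653
τ_max = K_W·8FD/(πd³) = 1.2653·174.38 = 220.65 MPa
τ_max > 155 MPa → exceeds allowable

(a) 9 coils; (b) NO, τ_max = 221 MPa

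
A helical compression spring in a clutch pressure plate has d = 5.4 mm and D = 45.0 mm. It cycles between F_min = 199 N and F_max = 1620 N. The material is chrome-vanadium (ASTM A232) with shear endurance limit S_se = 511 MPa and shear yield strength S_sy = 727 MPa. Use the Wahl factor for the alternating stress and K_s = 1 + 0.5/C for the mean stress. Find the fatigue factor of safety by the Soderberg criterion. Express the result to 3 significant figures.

0.464

C = D/d = 45.0/5.4 = 8.3333; K_W = (4C−1)/(4C−4)+0.615/C = 1.1761; K_s = 1+0.5/C = 1.0600
F_a = (F_max−F_min)/2 = 710.5 N; F_m = (F_max+F_min)/2 = 909.5 N
τ_a = K_W·8F_aD/(πd³) = 1.1761 × 517.05 = 608.09 MPa
τ_m = K_s·8F_mD/(πd³) = 1.0600 × 661.87 = 701.58 MPa
Soderberg: 1/n_f = τ_a/S_se + τ_m/S_sy = 608.09/511 + 701.58/727 = 1.19000 + 0.96504 = 2.155
n_f = 1/2.155 = 0.464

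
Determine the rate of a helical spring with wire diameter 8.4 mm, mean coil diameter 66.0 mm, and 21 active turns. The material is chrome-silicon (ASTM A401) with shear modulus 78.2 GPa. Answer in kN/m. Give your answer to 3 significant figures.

8.06 kN/m

k = Gd⁴/(8D³N_a) = (78.2×10³ × 8.4⁴) / (8 × 66.0³ × 21)
  = 3.89335e+08 / 4.82993e+07 = 8.0609 N/mm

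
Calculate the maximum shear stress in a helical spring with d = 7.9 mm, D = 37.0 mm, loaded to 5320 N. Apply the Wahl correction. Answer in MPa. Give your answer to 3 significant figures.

1360 MPa

Spring index C = D/d = 37.0/7.9 = 4.6835
K_W = (4C−1)/(4C−4) + 0.615/C = 17.734/14.734 + 0.1313 = 1.3349
τ₀ = 8FD/(πd³) = 8·5320·37.0/(π·7.9³) = 1.57472e+06/1548.9 = 1016.7 MPa
τ_max = K·τ₀ = 1.3349 × 1016.7 = 1357.1 MPa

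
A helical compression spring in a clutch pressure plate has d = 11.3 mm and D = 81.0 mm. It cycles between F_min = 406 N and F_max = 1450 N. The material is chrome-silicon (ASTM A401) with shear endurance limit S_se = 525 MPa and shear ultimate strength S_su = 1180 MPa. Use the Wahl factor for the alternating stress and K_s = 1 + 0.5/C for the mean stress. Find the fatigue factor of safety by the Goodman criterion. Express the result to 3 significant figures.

3.43

C = D/d = 81.0/11.3 = 7.1681; K_W = (4C−1)/(4C−4)+0.615/C = 1.2074; K_s = 1+0.5/C = 1.0698
F_a = (F_max−F_min)/2 = 522 N; F_m = (F_max+F_min)/2 = 928 N
τ_a = K_W·8F_aD/(πd³) = 1.2074 × 74.621 = 90.096 MPa
τ_m = K_s·8F_mD/(πd³) = 1.0698 × 132.66 = 141.91 MPa
Goodman: 1/n_f = τ_a/S_se + τ_m/S_su = 90.096/525 + 141.91/1180 = 0.17161 + 0.12027 = 0.29188
n_f = 1/0.29188 = 3.426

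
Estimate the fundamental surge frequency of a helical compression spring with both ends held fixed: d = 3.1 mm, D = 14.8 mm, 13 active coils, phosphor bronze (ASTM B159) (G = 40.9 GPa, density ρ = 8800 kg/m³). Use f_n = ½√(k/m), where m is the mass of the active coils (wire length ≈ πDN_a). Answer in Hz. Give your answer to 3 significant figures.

264 Hz

k = Gd⁴/(8D³N_a) = (40.9×10³)(3.1⁴)/(8·14.8³·13) = 11.203 N/mm = 11203 N/m
Wire length L = πDN_a = π·14.8·13 = 604.44 mm
m = ρ·(πd²/4)·L = 8800 × 7.5477×10⁻⁶ m² × 0.60444 m = 0.040147 kg
f_n = ½√(k/m) = 0.5·√(11203/0.040147) = 0.5·√(2.7906e+05) = 264.13 Hz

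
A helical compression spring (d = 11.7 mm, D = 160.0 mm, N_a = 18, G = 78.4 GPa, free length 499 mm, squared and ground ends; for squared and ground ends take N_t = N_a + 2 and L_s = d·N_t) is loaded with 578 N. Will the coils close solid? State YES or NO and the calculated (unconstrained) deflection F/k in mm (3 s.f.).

NO, δ = 232 mm

k = Gd⁴/(8D³N_a) = (78.4×10³)(11.7⁴)/(8·160.0³·18) = 2.4908 N/mm
N_t = 20; L_s = 11.7·20 = 234 mm; δ_solid = L₀ − L_s = 499 − 234 = 265 mm
δ = F/k = 578/2.4908 = 232.05 mm
δ < δ_solid → spring does not go solid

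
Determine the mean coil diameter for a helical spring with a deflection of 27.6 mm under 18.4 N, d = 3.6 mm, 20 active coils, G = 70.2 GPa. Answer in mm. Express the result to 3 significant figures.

48.0 mm

Required rate k = F/δ = 18.4/27.6 = 0.66667 N/mm
D = (Gd⁴/(8N_a·k))^(1/3) = (70.2×10³·3.6⁴/(8·20·0.66667))^(1/3)
  = (110540)^(1/3) = 47.9924 mm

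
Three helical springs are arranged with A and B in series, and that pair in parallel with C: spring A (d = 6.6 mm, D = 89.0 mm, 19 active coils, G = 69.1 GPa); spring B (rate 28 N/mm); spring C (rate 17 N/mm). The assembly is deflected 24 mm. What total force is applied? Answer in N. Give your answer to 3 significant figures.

436 N

k_A = Gd⁴/(8D³N_a) = (69.1×10³)(6.6⁴)/(8·89.0³·19) = 1.2236 N/mm
Springs A,B series: k_AB = 1/(1/1.2236+1/28) = 1.1724 N/mm; parallel with C: k_eq = 1.1724+17 = 18.172 N/mm
F = k_eq·δ = 18.172·24 = 436.14 N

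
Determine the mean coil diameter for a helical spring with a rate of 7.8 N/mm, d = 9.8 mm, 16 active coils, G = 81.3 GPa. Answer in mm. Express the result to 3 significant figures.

90.9 mm

D = (Gd⁴/(8N_a·k))^(1/3) = (81.3×10³·9.8⁴/(8·16·7.8))^(1/3)
  = (751087)^(1/3) = 90.8999 mm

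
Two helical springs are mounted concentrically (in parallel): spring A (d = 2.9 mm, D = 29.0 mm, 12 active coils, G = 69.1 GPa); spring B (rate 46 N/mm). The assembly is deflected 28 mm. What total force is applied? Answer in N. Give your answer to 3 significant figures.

k_A = Gd⁴/(8D³N_a) = (69.1×10³)(2.9⁴)/(8·29.0³·12) = 2.0874 N/mm
Parallel: k_eq = 2.0874 + 46 = 48.087 N/mm
F = k_eq·δ = 48.087·28 = 1346.4 N

1350 N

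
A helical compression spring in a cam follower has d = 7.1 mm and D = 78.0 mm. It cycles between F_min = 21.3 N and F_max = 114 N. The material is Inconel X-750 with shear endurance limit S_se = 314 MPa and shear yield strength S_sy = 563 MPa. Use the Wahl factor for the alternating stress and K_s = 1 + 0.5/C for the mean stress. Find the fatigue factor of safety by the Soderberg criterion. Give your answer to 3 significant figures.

6.16

C = D/d = 78.0/7.1 = 10.9859; K_W = (4C−1)/(4C−4)+0.615/C = 1.1311; K_s = 1+0.5/C = 1.0455
F_a = (F_max−F_min)/2 = 46.35 N; F_m = (F_max+F_min)/2 = 67.65 N
τ_a = K_W·8F_aD/(πd³) = 1.1311 × 25.722 = 29.094 MPa
τ_m = K_s·8F_mD/(πd³) = 1.0455 × 37.543 = 39.252 MPa
Soderberg: 1/n_f = τ_a/S_se + τ_m/S_sy = 29.094/314 + 39.252/563 = 0.09266 + 0.06972 = 0.16238
n_f = 1/0.16238 = 6.159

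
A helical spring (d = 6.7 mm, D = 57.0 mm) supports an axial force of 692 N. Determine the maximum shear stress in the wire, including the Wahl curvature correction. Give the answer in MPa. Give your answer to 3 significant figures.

391 MPa

Spring index C = D/d = 57.0/6.7 = 8.5075
K_W = (4C−1)/(4C−4) + 0.615/C = 33.030/30.030 + 0.0723 = 1.1722
τ₀ = 8FD/(πd³) = 8·692·57.0/(π·6.7³) = 315552/944.87 = 333.96 MPa
τ_max = K·τ₀ = 1.1722 × 333.96 = 391.47 MPa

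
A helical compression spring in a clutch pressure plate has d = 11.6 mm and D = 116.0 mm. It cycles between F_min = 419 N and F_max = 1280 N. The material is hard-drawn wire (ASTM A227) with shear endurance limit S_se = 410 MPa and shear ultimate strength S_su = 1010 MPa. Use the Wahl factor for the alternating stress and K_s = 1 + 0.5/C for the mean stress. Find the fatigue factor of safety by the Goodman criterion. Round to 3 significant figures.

C = D/d = 116.0/11.6 = 10.0000; K_W = (4C−1)/(4C−4)+0.615/C = 1.1448; K_s = 1+0.5/C = 1.0500
F_a = (F_max−F_min)/2 = 430.5 N; F_m = (F_max+F_min)/2 = 849.5 N
τ_a = K_W·8F_aD/(πd³) = 1.1448 × 81.47 = 93.269 MPa
τ_m = K_s·8F_mD/(πd³) = 1.0500 × 160.76 = 168.8 MPa
Goodman: 1/n_f = τ_a/S_se + τ_m/S_su = 93.269/410 + 168.8/1010 = 0.22749 + 0.16713 = 0.39462
n_f = 1/0.39462 = 2.534

2.53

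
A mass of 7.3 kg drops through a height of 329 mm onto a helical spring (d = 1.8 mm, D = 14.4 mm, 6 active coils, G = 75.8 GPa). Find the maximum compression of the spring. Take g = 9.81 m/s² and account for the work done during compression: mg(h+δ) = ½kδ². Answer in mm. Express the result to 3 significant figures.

k = Gd⁴/(8D³N_a) = (75.8×10³)(1.8⁴)/(8·14.4³·6) = 5.5518 N/mm
W = mg = 7.3 × 9.81 = 71.613 N
½kδ² − Wδ − Wh = 0 → δ = (W + √(W² + 2kWh))/k
δ = (71.613 + √(5128.4 + 261606))/5.5518 = (71.613 + 516.46)/5.5518 = 105.93 mm

106 mm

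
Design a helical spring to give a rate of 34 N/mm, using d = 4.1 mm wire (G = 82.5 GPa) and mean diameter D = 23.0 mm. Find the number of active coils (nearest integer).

N_a = Gd⁴/(8D³k) = (82.5×10³ × 4.1⁴)/(8 × 23.0³ × 34)
    = 2.33125e+07 / 3.30942e+06 = 7.044 → 7 coils

7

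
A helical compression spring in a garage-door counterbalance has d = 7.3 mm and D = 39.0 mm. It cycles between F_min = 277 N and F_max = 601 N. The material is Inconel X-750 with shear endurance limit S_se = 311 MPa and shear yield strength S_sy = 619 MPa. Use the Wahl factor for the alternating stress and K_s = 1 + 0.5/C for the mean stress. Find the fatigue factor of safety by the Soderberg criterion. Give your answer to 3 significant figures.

C = D/d = 39.0/7.3 = 5.3425; K_W = (4C−1)/(4C−4)+0.615/C = 1.2878; K_s = 1+0.5/C = 1.0936
F_a = (F_max−F_min)/2 = 162 N; F_m = (F_max+F_min)/2 = 439 N
τ_a = K_W·8F_aD/(πd³) = 1.2878 × 41.357 = 53.261 MPa
τ_m = K_s·8F_mD/(πd³) = 1.0936 × 112.07 = 122.56 MPa
Soderberg: 1/n_f = τ_a/S_se + τ_m/S_sy = 53.261/311 + 122.56/619 = 0.17126 + 0.19800 = 0.36926
n_f = 1/0.36926 = 2.708

2.71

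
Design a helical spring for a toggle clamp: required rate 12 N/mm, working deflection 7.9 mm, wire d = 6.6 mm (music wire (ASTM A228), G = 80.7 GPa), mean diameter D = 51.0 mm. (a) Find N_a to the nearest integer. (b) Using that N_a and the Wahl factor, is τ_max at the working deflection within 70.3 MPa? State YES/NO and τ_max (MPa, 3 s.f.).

(a) 12 coils; (b) YES, τ_max = 51.1 MPa

N_a = Gd⁴/(8D³k) = (80.7×10³)(6.6⁴)/(8·51.0³·12) = 12.02 → N_a = 12
Actual rate k = Gd⁴/(8D³·12) = 12.025 N/mm
Working load F = kδ = 12.025·7.9 = 94.994 N
C = 51.0/6.6 = 7.7273; K_W = (4C−1)/(4C−4)+0.615/C = 1.1911
τ_max = K_W·8FD/(πd³) = 1.1911·42.911 = 51.111 MPa
τ_max ≤ 70.3 MPa → acceptable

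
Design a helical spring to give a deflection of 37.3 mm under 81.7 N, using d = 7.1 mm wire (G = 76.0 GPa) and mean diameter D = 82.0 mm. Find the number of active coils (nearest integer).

20

Required rate k = F/δ = 81.7/37.3 = 2.1903 N/mm
N_a = Gd⁴/(8D³k) = (76.0×10³ × 7.1⁴)/(8 × 82.0³ × 2.1903)
    = 1.93129e+08 / 9.6615e+06 = 19.99 → 20 coils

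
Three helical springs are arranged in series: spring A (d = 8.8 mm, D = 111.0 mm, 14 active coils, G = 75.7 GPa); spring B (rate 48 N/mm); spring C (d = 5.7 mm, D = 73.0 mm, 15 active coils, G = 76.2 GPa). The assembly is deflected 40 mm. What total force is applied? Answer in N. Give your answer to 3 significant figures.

k_A = Gd⁴/(8D³N_a) = (75.7×10³)(8.8⁴)/(8·111.0³·14) = 2.9637 N/mm
k_C = Gd⁴/(8D³N_a) = (76.2×10³)(5.7⁴)/(8·73.0³·15) = 1.7231 N/mm
Series: 1/k_eq = 1/2.9637 + 1/48 + 1/1.7231 = 0.9386; k_eq = 1.0654 N/mm
F = k_eq·δ = 1.0654·40 = 42.617 N

42.6 N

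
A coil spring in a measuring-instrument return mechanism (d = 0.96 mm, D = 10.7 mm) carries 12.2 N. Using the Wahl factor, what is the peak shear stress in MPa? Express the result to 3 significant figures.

424 MPa

Spring index C = D/d = 10.7/0.96 = 11.1458
K_W = (4C−1)/(4C−4) + 0.615/C = 43.583/40.583 + 0.0552 = 1.1291
τ₀ = 8FD/(πd³) = 8·12.2·10.7/(π·0.96³) = 1044.32/2.7795 = 375.72 MPa
τ_max = K·τ₀ = 1.1291 × 375.72 = 424.23 MPa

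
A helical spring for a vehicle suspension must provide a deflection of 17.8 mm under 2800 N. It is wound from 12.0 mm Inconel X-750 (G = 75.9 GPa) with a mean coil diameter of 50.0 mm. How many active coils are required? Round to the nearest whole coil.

Required rate k = F/δ = 2800/17.8 = 157.3 N/mm
N_a = Gd⁴/(8D³k) = (75.9×10³ × 12.0⁴)/(8 × 50.0³ × 157.3)
    = 1.57386e+09 / 1.57303e+08 = 10.01 → 10 coils

10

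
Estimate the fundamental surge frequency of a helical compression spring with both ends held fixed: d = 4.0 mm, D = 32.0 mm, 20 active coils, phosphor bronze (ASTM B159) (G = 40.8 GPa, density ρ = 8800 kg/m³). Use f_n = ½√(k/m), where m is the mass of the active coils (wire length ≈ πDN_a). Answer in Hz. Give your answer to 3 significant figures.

k = Gd⁴/(8D³N_a) = (40.8×10³)(4.0⁴)/(8·32.0³·20) = 1.9922 N/mm = 1992.2 N/m
Wire length L = πDN_a = π·32.0·20 = 2010.6 mm
m = ρ·(πd²/4)·L = 8800 × 12.566×10⁻⁶ m² × 2.0106 m = 0.22234 kg
f_n = ½√(k/m) = 0.5·√(1992.2/0.22234) = 0.5·√(8960) = 47.329 Hz

47.3 Hz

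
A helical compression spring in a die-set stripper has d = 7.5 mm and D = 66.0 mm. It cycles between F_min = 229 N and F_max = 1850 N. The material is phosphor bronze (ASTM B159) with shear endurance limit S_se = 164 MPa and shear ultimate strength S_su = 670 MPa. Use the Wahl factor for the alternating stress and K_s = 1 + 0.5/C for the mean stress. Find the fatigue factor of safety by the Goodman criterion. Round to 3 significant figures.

0.339

C = D/d = 66.0/7.5 = 8.8000; K_W = (4C−1)/(4C−4)+0.615/C = 1.1660; K_s = 1+0.5/C = 1.0568
F_a = (F_max−F_min)/2 = 810.5 N; F_m = (F_max+F_min)/2 = 1039.5 N
τ_a = K_W·8F_aD/(πd³) = 1.1660 × 322.89 = 376.5 MPa
τ_m = K_s·8F_mD/(πd³) = 1.0568 × 414.12 = 437.65 MPa
Goodman: 1/n_f = τ_a/S_se + τ_m/S_su = 376.5/164 + 437.65/670 = 2.29574 + 0.65321 = 2.9489
n_f = 1/2.9489 = 0.3391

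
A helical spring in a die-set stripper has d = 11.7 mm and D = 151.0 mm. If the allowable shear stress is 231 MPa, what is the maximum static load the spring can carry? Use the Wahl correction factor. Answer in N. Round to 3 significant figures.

866 N

C = D/d = 151.0/11.7 = 12.9060
K_W = (4C−1)/(4C−4) + 0.615/C = 50.624/47.624 + 0.0477 = 1.1106
τ_max = K·8FD/(πd³) → F_max = τ_allow·πd³/(8DK)
F_max = 231·π·11.7³/(8·151.0·1.1106) = 1.1623e+06/1341.7 = 866.32 N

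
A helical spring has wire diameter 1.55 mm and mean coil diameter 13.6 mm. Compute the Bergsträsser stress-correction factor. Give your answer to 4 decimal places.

1.1558

C = D/d = 13.6/1.55 = 8.7742
K_B = (4C+2)/(4C−3) = 37.097/32.097 = 1.1558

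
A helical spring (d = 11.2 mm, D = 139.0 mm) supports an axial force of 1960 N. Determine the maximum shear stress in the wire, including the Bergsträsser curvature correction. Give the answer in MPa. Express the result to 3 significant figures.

547 MPa

Spring index C = D/d = 139.0/11.2 = 12.4107
K_B = (4C+2)/(4C−3) = 51.643/46.643 = 1.1072
τ₀ = 8FD/(πd³) = 8·1960·139.0/(π·11.2³) = 2.17952e+06/4413.7 = 493.81 MPa
τ_max = K·τ₀ = 1.1072 × 493.81 = 546.74 MPa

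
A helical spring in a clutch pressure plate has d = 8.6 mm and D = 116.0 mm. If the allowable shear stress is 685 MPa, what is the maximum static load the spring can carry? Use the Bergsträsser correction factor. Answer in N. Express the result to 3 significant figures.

C = D/d = 116.0/8.6 = 13.4884
K_B = (4C+2)/(4C−3) = 55.953/50.953 = 1.0981
τ_max = K·8FD/(πd³) → F_max = τ_allow·πd³/(8DK)
F_max = 685·π·8.6³/(8·116.0·1.0981) = 1.3688e+06/1019.1 = 1343.2 N

1340 N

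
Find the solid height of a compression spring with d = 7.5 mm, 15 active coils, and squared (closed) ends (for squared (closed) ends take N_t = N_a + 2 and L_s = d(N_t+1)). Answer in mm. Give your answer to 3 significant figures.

squared (closed) ends: N_t = N_a + 2 = 15 + 2 = 17
L_s = d·(N_t+1) = 7.5 × 18 = 135 mm

135 mm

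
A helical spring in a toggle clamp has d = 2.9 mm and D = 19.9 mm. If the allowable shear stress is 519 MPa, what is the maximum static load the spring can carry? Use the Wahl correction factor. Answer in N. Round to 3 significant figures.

C = D/d = 19.9/2.9 = 6.8621
K_W = (4C−1)/(4C−4) + 0.615/C = 26.448/23.448 + 0.0896 = 1.2176
τ_max = K·8FD/(πd³) → F_max = τ_allow·πd³/(8DK)
F_max = 519·π·2.9³/(8·19.9·1.2176) = 39766/193.84 = 205.15 N

205 N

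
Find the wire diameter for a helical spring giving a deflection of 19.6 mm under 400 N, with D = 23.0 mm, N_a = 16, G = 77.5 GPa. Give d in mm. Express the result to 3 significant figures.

Required rate k = F/δ = 400/19.6 = 20.408 N/mm
d = (8D³N_a·k / G)^(1/4) = (8·23.0³·16·20.408 / (77.5×10³))^0.25
  = (410.11)^0.25 = 4.5001 mm

4.50 mm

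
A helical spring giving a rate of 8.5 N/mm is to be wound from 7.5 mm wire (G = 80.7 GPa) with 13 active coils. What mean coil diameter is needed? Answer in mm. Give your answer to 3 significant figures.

D = (Gd⁴/(8N_a·k))^(1/3) = (80.7×10³·7.5⁴/(8·13·8.5))^(1/3)
  = (288846)^(1/3) = 66.1031 mm

66.1 mm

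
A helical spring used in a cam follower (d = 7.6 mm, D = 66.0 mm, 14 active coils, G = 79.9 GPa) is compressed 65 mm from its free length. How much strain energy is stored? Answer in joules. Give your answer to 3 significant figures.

17.5 J

k = Gd⁴/(8D³N_a) = (79.9×10³)(7.6⁴)/(8·66.0³·14) = 8.2785 N/mm
U = ½kδ² = 0.5 × 8.2785 × 65² = 17488 N·mm = 17.488 J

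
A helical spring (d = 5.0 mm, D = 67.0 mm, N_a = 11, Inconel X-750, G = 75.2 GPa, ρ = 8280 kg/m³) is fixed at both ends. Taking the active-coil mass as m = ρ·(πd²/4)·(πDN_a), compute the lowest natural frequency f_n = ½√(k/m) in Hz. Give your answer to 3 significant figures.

k = Gd⁴/(8D³N_a) = (75.2×10³)(5.0⁴)/(8·67.0³·11) = 1.7758 N/mm = 1775.8 N/m
Wire length L = πDN_a = π·67.0·11 = 2315.4 mm
m = ρ·(πd²/4)·L = 8280 × 19.635×10⁻⁶ m² × 2.3154 m = 0.37642 kg
f_n = ½√(k/m) = 0.5·√(1775.8/0.37642) = 0.5·√(4717.5) = 34.342 Hz

34.3 Hz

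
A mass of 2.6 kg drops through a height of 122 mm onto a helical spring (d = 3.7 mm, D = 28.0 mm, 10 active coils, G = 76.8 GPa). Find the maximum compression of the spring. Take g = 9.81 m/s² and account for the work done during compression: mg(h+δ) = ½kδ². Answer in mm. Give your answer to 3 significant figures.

k = Gd⁴/(8D³N_a) = (76.8×10³)(3.7⁴)/(8·28.0³·10) = 8.196 N/mm
W = mg = 2.6 × 9.81 = 25.506 N
½kδ² − Wδ − Wh = 0 → δ = (W + √(W² + 2kWh))/k
δ = (25.506 + √(650.56 + 51007.8))/8.196 = (25.506 + 227.28)/8.196 = 30.843 mm

30.8 mm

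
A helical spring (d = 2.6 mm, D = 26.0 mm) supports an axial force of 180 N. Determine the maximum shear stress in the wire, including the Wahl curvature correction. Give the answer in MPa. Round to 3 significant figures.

776 MPa

Spring index C = D/d = 26.0/2.6 = 10.0000
K_W = (4C−1)/(4C−4) + 0.615/C = 39.000/36.000 + 0.0615 = 1.1448
τ₀ = 8FD/(πd³) = 8·180·26.0/(π·2.6³) = 37440/55.217 = 678.06 MPa
τ_max = K·τ₀ = 1.1448 × 678.06 = 776.26 MPa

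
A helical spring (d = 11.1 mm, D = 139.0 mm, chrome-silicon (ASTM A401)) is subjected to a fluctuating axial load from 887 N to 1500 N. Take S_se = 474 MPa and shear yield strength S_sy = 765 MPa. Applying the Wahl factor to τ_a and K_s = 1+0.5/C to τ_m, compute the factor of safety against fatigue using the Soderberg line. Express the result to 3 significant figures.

C = D/d = 139.0/11.1 = 12.5225; K_W = (4C−1)/(4C−4)+0.615/C = 1.1142; K_s = 1+0.5/C = 1.0399
F_a = (F_max−F_min)/2 = 306.5 N; F_m = (F_max+F_min)/2 = 1193.5 N
τ_a = K_W·8F_aD/(πd³) = 1.1142 × 79.326 = 88.385 MPa
τ_m = K_s·8F_mD/(πd³) = 1.0399 × 308.89 = 321.23 MPa
Soderberg: 1/n_f = τ_a/S_se + τ_m/S_sy = 88.385/474 + 321.23/765 = 0.18647 + 0.41990 = 0.60637
n_f = 1/0.60637 = 1.649

1.65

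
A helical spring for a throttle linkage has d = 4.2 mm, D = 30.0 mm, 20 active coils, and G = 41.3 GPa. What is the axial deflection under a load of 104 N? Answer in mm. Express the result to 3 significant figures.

35.0 mm

k = Gd⁴/(8D³N_a) = (41.3×10³)(4.2⁴)/(8·30.0³·20) = 2.9748 N/mm
δ = F/k = 104 / 2.9748 = 34.96 mm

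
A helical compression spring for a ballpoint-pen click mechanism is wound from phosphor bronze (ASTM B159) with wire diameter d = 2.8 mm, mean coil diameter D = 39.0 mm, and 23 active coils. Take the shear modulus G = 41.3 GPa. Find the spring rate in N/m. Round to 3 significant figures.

233 N/m

k = Gd⁴/(8D³N_a) = (41.3×10³ × 2.8⁴) / (8 × 39.0³ × 23)
  = 2.53853e+06 / 1.09147e+07 = 0.23258 N/mm = 232.58 N/m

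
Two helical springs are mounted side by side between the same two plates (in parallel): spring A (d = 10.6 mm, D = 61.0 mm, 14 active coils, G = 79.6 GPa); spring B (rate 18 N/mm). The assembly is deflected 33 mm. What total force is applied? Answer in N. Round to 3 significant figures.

k_A = Gd⁴/(8D³N_a) = (79.6×10³)(10.6⁴)/(8·61.0³·14) = 39.53 N/mm
Parallel: k_eq = 39.53 + 18 = 57.53 N/mm
F = k_eq·δ = 57.53·33 = 1898.5 N

1900 N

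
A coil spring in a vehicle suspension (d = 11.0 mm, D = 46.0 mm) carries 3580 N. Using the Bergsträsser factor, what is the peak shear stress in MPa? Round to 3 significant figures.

Spring index C = D/d = 46.0/11.0 = 4.1818
K_B = (4C+2)/(4C−3) = 18.727/13.727 = 1.3642
τ₀ = 8FD/(πd³) = 8·3580·46.0/(π·11.0³) = 1.31744e+06/4181.5 = 315.07 MPa
τ_max = K·τ₀ = 1.3642 × 315.07 = 429.83 MPa

430 MPa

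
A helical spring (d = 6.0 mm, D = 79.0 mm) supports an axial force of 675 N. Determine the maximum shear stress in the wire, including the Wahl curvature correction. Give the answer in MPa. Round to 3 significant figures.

697 MPa

Spring index C = D/d = 79.0/6.0 = 13.1667
K_W = (4C−1)/(4C−4) + 0.615/C = 51.667/48.667 + 0.0467 = 1.1084
τ₀ = 8FD/(πd³) = 8·675·79.0/(π·6.0³) = 426600/678.58 = 628.66 MPa
τ_max = K·τ₀ = 1.1084 × 628.66 = 696.78 MPa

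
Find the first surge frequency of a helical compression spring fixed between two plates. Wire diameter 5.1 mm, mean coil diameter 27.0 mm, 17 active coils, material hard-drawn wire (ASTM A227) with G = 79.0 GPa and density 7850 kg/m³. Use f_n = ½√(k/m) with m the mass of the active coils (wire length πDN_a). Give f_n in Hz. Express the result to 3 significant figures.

k = Gd⁴/(8D³N_a) = (79.0×10³)(5.1⁴)/(8·27.0³·17) = 19.965 N/mm = 19965 N/m
Wire length L = πDN_a = π·27.0·17 = 1442 mm
m = ρ·(πd²/4)·L = 7850 × 20.428×10⁻⁶ m² × 1.442 m = 0.23124 kg
f_n = ½√(k/m) = 0.5·√(19965/0.23124) = 0.5·√(86341) = 146.92 Hz

147 Hz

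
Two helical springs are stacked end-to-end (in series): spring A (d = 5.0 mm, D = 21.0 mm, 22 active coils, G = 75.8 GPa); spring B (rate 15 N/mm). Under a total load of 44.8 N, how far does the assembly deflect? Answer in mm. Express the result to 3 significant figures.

k_A = Gd⁴/(8D³N_a) = (75.8×10³)(5.0⁴)/(8·21.0³·22) = 29.066 N/mm
Series: 1/k_eq = 1/29.066 + 1/15 = 0.10107; k_eq = 9.894 N/mm
δ = F/k_eq = 44.8/9.894 = 4.528 mm

4.53 mm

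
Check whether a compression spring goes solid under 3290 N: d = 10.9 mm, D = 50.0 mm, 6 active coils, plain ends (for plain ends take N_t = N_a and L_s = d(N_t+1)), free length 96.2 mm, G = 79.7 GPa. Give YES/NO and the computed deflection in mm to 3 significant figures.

k = Gd⁴/(8D³N_a) = (79.7×10³)(10.9⁴)/(8·50.0³·6) = 187.51 N/mm
N_t = 6; L_s = 10.9·7 = 76.3 mm; δ_solid = L₀ − L_s = 96.2 − 76.3 = 19.9 mm
δ = F/k = 3290/187.51 = 17.546 mm
δ < δ_solid → spring does not go solid

NO, δ = 17.5 mm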